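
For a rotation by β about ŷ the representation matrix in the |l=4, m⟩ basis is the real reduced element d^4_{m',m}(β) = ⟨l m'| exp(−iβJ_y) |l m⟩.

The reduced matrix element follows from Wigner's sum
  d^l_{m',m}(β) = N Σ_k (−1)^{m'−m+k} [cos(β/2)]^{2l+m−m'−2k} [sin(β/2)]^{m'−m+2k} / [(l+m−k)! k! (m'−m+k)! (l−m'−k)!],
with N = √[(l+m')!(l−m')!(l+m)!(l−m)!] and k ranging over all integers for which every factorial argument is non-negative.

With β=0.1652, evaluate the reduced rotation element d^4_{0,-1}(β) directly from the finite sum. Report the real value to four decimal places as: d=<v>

d^4_{0,-1}(β=0.1652) via Wigner's sum:
Half-angle: c=0.996591, s=0.082506. N=√(24·24·6·120)=643.987578
k∈{0,1,2,3} keeps every argument non-negative
  k=0: (−1)^1·643.9876/(144)·0.9966^7·0.0825^1 = -0.360262
  k=1: (−1)^2·643.9876/(24)·0.9966^5·0.0825^3 = +0.014815
  k=2: (−1)^3·643.9876/(24)·0.9966^3·0.0825^5 = -0.000102
  k=3: (−1)^4·643.9876/(144)·0.9966^1·0.0825^7 = +0.000000
d^4_{0,-1}(0.1652) = -0.360262 +0.014815 -0.000102 +0.000000 = -0.345548

d=-0.3455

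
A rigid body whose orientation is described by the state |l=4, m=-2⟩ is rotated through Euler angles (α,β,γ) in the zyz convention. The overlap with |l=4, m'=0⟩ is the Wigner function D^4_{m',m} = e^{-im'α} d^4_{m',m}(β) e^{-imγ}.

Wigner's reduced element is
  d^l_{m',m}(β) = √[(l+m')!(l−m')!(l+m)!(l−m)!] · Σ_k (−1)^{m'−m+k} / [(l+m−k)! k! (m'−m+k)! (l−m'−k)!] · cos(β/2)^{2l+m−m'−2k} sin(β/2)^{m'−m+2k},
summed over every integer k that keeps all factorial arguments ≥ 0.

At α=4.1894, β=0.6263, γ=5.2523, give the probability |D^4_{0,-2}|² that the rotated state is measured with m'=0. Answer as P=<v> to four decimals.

P=0.2384

First d^4_{0,-2}(β=0.6263), then the phase factors e^{-i(0)α} and e^{-i(-2)γ}:
Half-angle: c=0.951368, s=0.308057. N=√(24·24·2·720)=910.735966
Admissible k: 0..2 (factorial args all ≥0)
  k=0: (−1)^2·910.7360/(96)·0.9514^6·0.3081^2 = +0.667535
  k=1: (−1)^3·910.7360/(36)·0.9514^4·0.3081^4 = -0.186641
  k=2: (−1)^4·910.7360/(96)·0.9514^2·0.3081^6 = +0.007338
d^4_{0,-2}(0.6263) = +0.667535 -0.186641 +0.007338 = +0.488232
|D^4_{0,-2}|² = |d^4_{0,-2}(β)|² = (+0.488232)² = 0.238371 (the z-rotation phases have unit modulus)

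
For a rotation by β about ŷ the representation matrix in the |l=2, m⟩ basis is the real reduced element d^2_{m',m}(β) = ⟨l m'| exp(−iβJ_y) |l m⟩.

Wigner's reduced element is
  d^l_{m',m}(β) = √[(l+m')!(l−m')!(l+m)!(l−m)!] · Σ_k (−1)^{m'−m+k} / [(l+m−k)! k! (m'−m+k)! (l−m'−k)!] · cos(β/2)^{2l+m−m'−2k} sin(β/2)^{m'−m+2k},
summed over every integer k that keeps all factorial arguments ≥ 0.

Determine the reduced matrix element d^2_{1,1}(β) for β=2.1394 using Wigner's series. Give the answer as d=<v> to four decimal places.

d=-0.4793

d^2_{1,1}(β=2.1394) via Wigner's sum:
With c≡cos(β/2)=0.480387 and s≡sin(β/2)=0.877056, N=[6·1·6·1]^{1/2}=6.000000
Admissible k: 0..1 (factorial args all ≥0)
  k=0: (−1)^0·6.0000/(6)·0.4804^4·0.8771^0 = +0.053256
  k=1: (−1)^1·6.0000/(2)·0.4804^2·0.8771^2 = -0.532549
d^2_{1,1}(2.1394) = +0.053256 -0.532549 = -0.479293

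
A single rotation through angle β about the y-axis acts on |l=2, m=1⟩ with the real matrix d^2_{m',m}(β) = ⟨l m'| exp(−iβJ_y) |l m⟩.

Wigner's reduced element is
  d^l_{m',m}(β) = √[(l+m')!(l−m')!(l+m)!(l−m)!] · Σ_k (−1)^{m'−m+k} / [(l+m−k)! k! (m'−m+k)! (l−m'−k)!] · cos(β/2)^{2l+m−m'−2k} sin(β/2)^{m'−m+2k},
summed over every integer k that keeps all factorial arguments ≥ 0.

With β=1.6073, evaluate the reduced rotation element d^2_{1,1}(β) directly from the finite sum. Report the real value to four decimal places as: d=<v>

d=-0.5169

d^2_{1,1}(β=1.6073) via Wigner's sum:
c=cos(1.6073/2)=0.694084, s=sin(1.6073/2)=0.719894; N=√[6·1·6·1]=6.000000
k: max(0,(1)−(1))=0 … min(2+(1),2−(1))=1
  k=0: (−1)^0·6.0000/(6)·0.6941^4·0.7199^0 = +0.232085
  k=1: (−1)^1·6.0000/(2)·0.6941^2·0.7199^2 = -0.749001
d^2_{1,1}(1.6073) = +0.232085 -0.749001 = -0.516916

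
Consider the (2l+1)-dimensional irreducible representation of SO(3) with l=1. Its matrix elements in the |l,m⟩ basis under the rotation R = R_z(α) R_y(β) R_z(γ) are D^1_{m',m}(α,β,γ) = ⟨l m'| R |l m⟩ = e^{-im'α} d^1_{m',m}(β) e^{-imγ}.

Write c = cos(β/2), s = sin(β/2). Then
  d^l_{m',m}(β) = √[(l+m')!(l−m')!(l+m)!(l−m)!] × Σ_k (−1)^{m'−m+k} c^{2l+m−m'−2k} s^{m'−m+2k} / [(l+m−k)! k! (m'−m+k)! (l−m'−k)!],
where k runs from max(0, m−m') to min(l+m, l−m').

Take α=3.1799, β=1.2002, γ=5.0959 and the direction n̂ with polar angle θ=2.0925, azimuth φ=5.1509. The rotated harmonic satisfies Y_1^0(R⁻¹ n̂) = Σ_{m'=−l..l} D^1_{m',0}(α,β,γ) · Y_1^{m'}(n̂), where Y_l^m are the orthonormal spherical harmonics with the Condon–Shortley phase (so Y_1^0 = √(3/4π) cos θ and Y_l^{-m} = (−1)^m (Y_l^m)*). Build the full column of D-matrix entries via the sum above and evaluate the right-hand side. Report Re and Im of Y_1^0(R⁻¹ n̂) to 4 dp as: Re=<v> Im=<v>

Need the full column D^1_{m',0} for m'=−1..1 at α=3.1799, β=1.2002, γ=5.0959.
cos(β/2)=0.825279, sin(β/2)=0.564725
d^1_{-1,0}: single k=1 term ⇒ +0.659102;  D = -0.658619-0.025242i
d^1_{0,0}: k∈[0..1] ⇒ +0.681086 -0.318914 = +0.362171;  D = +0.362171+0.000000i
d^1_{1,0}: single k=0 term ⇒ -0.659102;  D = +0.658619-0.025242i
Y_1^{m'}(θ=2.0925,φ=5.1509) and Σ D·Y over m':
  (-0.6586-0.0252i)·(+0.1272+0.2712i)  (+0.3622+0.0000i)·(-0.2435+0.0000i)  (+0.6586-0.0252i)·(-0.1272+0.2712i)
Y_1^0(R⁻¹ n̂) = -0.242023+0.000000i

Re=-0.2420 Im=0.0000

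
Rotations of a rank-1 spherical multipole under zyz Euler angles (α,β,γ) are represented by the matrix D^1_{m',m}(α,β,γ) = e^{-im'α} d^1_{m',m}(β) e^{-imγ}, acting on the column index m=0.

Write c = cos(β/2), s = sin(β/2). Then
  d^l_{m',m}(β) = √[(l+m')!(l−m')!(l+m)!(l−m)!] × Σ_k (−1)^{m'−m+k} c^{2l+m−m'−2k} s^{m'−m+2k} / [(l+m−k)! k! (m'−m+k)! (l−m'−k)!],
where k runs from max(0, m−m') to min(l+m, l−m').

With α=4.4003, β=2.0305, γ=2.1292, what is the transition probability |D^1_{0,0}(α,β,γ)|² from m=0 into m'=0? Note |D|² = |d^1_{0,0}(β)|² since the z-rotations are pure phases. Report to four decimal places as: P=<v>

First d^1_{0,0}(β=2.0305), then the phase factors e^{-i(0)α} and e^{-i(0)γ}:
c=cos(2.0305/2)=0.527408, s=sin(2.0305/2)=0.849612; N=√[1·1·1·1]=1.000000
Admissible k: 0..1 (factorial args all ≥0)
  k=0: (−1)^0·1.0000/(1)·0.5274^2·0.8496^0 = +0.278159
  k=1: (−1)^1·1.0000/(1)·0.5274^0·0.8496^2 = -0.721841
d^1_{0,0}(2.0305) = +0.278159 -0.721841 = -0.443683
|D^1_{0,0}|² = |d^1_{0,0}(β)|² = (-0.443683)² = 0.196854 (the z-rotation phases have unit modulus)

P=0.1969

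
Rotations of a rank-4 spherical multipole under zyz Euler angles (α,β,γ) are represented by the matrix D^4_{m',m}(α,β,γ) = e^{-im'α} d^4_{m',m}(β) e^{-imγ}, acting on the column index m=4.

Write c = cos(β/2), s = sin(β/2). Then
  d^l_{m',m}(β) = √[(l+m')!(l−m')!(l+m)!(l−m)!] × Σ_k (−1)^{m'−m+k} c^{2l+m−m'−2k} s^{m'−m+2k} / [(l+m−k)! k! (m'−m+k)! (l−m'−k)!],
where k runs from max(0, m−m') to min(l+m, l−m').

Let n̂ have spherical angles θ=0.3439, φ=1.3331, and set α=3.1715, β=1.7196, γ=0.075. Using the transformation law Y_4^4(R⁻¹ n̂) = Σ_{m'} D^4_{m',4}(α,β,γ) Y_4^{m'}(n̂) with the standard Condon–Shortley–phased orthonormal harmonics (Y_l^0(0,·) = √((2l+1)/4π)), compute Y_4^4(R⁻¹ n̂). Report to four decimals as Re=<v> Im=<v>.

Need the full column D^4_{m',4} for m'=−4..4 at α=3.1715, β=1.7196, γ=0.075.
cos(β/2)=0.652589, sin(β/2)=0.757712
d^4_{-4,4}: single k=8 term ⇒ +0.108651;  D = +0.106888-0.019491i
d^4_{-3,4}: single k=7 term ⇒ +0.264676;  D = -0.258846+0.055246i
d^4_{-2,4}: single k=6 term ⇒ +0.426465;  D = +0.414223-0.101449i
d^4_{-1,4}: single k=5 term ⇒ +0.519439;  D = -0.500607+0.138597i
d^4_{0,4}: single k=4 term ⇒ +0.500178;  D = +0.477839-0.147813i
d^4_{1,4}: single k=3 term ⇒ +0.385306;  D = -0.364527+0.124822i
d^4_{2,4}: single k=2 term ⇒ +0.234653;  D = +0.219626-0.082621i
d^4_{3,4}: single k=1 term ⇒ +0.108026;  D = -0.099925+0.041042i
d^4_{4,4}: single k=0 term ⇒ +0.032894;  D = +0.030040-0.013402i
Y_4^{m'}(θ=0.3439,φ=1.3331) and Σ D·Y over m':
  (+0.1069-0.0195i)·(+0.0033+0.0047i)  (-0.2588+0.0552i)·(-0.0295+0.0342i)  (+0.4142-0.1014i)·(-0.1760-0.0906i)  (-0.5006+0.1386i)·(+0.1133-0.4676i)  (+0.4778-0.1478i)·(+0.4131+0.0000i)  (-0.3645+0.1248i)·(-0.1133-0.4676i)  (+0.2196-0.0826i)·(-0.1760+0.0906i)  (-0.0999+0.0410i)·(+0.0295+0.0342i)  (+0.0300-0.0134i)·(+0.0033-0.0047i)
Y_4^4(R⁻¹ n̂) = +0.193821+0.347409i

Re=0.1938 Im=0.3474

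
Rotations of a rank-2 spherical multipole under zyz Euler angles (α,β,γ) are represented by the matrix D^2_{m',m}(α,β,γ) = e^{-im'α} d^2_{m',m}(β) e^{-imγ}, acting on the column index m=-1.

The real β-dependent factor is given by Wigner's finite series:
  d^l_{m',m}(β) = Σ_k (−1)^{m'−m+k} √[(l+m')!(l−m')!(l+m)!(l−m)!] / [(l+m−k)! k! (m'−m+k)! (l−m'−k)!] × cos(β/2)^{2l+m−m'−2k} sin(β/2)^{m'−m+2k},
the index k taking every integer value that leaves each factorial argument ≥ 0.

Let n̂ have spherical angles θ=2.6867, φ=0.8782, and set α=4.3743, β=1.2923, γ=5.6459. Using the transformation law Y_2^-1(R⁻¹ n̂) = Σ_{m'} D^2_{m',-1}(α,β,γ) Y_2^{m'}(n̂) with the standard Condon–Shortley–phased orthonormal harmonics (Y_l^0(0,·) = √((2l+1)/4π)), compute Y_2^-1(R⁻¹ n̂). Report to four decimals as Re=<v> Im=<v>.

Re=-0.2546 Im=0.2827

Need the full column D^2_{m',-1} for m'=−2..2 at α=4.3743, β=1.2923, γ=5.6459.
cos(β/2)=0.798408, sin(β/2)=0.602117
d^2_{-2,-1}: single k=1 term ⇒ +0.612894;  D = -0.155983+0.592713i
d^2_{-1,-1}: k∈[0..1] ⇒ +0.406349 -0.693318 = -0.286969;  D = +0.237585+0.160949i
d^2_{0,-1}: k∈[0..1] ⇒ -0.750639 +0.426917 = -0.323722;  D = -0.260180+0.192620i
d^2_{1,-1}: k∈[0..1] ⇒ +0.693318 -0.131439 = +0.561879;  D = +0.165615+0.536917i
d^2_{2,-1}: single k=0 term ⇒ -0.348576;  D = +0.348312+0.013554i
Y_2^{m'}(θ=2.6867,φ=0.8782) and Σ D·Y over m':
  (-0.1560+0.5927i)·(-0.0138-0.0733i)  (+0.2376+0.1609i)·(-0.1947+0.2347i)  (-0.2602+0.1926i)·(+0.4481+0.0000i)  (+0.1656+0.5369i)·(+0.1947+0.2347i)  (+0.3483+0.0136i)·(-0.0138+0.0733i)
Y_2^-1(R⁻¹ n̂) = -0.254570+0.282750i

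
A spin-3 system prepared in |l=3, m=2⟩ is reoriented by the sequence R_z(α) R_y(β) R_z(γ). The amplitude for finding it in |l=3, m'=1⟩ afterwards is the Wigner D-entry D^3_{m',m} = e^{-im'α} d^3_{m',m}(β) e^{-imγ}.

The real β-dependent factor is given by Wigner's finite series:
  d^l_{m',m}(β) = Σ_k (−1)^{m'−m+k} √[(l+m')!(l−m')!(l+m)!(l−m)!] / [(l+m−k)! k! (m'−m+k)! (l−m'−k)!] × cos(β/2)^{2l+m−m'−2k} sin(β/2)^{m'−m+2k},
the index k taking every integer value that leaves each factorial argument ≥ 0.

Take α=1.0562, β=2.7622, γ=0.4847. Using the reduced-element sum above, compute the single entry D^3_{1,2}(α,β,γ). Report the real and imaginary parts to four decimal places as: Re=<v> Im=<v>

Re=0.0173 Im=0.0354

D^3_{1,2}(1.0562,2.7622,0.4847) = e^{-i·1·1.0562}·d^3_{1,2}(2.7622)·e^{-i·2·0.4847}. Compute d first:
Half-angle: c=0.188561, s=0.982062. N=√(24·2·120·1)=75.894664
k∈{1,2} keeps every argument non-negative
  k=1: (−1)^0·75.8947/(24)·0.1886^5·0.9821^1 = +0.000740
  k=2: (−1)^1·75.8947/(12)·0.1886^3·0.9821^3 = -0.040161
d^3_{1,2}(2.7622) = +0.000740 -0.040161 = -0.039420
Attach z-rotation phases: D = e^{-i(1)(1.0562)}·(-0.039420)·e^{-i(2)(0.4847)} = +0.017317+0.035413i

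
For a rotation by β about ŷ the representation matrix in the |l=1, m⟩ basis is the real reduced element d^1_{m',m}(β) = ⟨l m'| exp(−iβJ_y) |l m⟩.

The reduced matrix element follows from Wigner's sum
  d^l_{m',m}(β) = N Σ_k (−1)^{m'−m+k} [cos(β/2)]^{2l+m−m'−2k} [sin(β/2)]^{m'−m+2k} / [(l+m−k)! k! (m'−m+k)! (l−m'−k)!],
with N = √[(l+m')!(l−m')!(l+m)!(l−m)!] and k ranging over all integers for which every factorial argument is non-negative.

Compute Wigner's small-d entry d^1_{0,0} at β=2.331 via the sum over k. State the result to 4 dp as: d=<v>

d^1_{0,0}(β=2.331) via Wigner's sum:
With c≡cos(β/2)=0.394291 and s≡sin(β/2)=0.918986, N=[1·1·1·1]^{1/2}=1.000000
k: max(0,(0)−(0))=0 … min(1+(0),1−(0))=1
  k=0: (−1)^0·1.0000/(1)·0.3943^2·0.9190^0 = +0.155465
  k=1: (−1)^1·1.0000/(1)·0.3943^0·0.9190^2 = -0.844535
d^1_{0,0}(2.331) = +0.155465 -0.844535 = -0.689069

d=-0.6891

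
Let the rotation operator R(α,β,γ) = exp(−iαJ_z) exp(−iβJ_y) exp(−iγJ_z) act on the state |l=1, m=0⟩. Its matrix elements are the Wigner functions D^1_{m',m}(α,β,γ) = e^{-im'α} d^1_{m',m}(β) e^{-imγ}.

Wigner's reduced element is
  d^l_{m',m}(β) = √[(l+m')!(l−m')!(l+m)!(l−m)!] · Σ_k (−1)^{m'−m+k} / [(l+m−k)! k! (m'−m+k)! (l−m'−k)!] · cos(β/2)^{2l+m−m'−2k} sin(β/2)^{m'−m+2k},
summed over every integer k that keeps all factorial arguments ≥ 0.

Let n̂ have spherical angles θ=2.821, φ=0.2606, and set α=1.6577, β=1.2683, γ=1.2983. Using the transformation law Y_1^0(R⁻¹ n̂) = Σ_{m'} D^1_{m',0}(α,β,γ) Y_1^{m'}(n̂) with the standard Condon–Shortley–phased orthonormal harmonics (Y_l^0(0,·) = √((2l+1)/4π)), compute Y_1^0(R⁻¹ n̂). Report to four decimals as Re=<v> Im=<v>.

Re=-0.1127 Im=0.0000

Need the full column D^1_{m',0} for m'=−1..1 at α=1.6577, β=1.2683, γ=1.2983.
cos(β/2)=0.805576, sin(β/2)=0.592493
d^1_{-1,0}: single k=1 term ⇒ +0.675001;  D = -0.058586+0.672454i
d^1_{0,0}: k∈[0..1] ⇒ +0.648952 -0.351048 = +0.297904;  D = +0.297904+0.000000i
d^1_{1,0}: single k=0 term ⇒ -0.675001;  D = +0.058586+0.672454i
Y_1^{m'}(θ=2.821,φ=0.2606) and Σ D·Y over m':
  (-0.0586+0.6725i)·(+0.1052-0.0281i)  (+0.2979+0.0000i)·(-0.4637+0.0000i)  (+0.0586+0.6725i)·(-0.1052-0.0281i)
Y_1^0(R⁻¹ n̂) = -0.112738+0.000000i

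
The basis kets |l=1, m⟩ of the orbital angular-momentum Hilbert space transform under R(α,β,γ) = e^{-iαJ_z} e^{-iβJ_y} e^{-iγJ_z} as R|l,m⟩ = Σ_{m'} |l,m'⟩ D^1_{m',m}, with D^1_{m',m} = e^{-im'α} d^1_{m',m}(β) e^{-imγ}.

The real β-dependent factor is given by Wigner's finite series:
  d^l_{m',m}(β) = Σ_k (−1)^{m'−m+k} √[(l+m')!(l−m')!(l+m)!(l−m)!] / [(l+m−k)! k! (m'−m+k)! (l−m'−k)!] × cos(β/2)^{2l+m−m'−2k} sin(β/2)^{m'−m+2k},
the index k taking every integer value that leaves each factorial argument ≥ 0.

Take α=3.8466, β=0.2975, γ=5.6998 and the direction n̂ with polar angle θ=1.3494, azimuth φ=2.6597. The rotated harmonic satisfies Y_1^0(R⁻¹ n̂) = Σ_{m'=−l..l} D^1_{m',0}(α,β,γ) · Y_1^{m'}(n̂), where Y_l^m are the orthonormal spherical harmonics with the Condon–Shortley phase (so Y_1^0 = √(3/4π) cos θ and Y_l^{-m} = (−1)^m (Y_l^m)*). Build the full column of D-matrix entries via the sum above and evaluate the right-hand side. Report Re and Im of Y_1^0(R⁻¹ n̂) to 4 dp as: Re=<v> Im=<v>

Re=0.1549 Im=0.0000

Need the full column D^1_{m',0} for m'=−1..1 at α=3.8466, β=0.2975, γ=5.6998.
cos(β/2)=0.988957, sin(β/2)=0.148202
d^1_{-1,0}: single k=1 term ⇒ +0.207275;  D = -0.157862-0.134322i
d^1_{0,0}: k∈[0..1] ⇒ +0.978036 -0.021964 = +0.956072;  D = +0.956072+0.000000i
d^1_{1,0}: single k=0 term ⇒ -0.207275;  D = +0.157862-0.134322i
Y_1^{m'}(θ=1.3494,φ=2.6597) and Σ D·Y over m':
  (-0.1579-0.1343i)·(-0.2987-0.1562i)  (+0.9561+0.0000i)·(+0.1073+0.0000i)  (+0.1579-0.1343i)·(+0.2987-0.1562i)
Y_1^0(R⁻¹ n̂) = +0.154914+0.000000i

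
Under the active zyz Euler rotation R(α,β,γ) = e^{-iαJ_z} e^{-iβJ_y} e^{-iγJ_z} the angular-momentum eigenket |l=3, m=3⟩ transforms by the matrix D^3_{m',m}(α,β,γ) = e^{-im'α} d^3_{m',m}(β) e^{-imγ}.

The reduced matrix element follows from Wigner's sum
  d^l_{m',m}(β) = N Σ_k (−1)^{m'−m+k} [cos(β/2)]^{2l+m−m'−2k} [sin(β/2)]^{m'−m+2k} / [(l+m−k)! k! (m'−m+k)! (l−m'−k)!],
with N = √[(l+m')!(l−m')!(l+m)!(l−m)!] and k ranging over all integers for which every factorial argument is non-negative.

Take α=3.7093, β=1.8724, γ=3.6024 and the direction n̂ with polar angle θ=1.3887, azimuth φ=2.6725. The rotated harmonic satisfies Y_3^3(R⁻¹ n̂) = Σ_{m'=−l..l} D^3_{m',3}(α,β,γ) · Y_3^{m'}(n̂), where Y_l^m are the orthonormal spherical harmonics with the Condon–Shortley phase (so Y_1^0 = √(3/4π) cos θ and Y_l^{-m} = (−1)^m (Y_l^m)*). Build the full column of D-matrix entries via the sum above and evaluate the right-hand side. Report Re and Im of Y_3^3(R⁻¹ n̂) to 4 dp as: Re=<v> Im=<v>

Need the full column D^3_{m',3} for m'=−3..3 at α=3.7093, β=1.8724, γ=3.6024.
cos(β/2)=0.592852, sin(β/2)=0.805311
d^3_{-3,3}: single k=6 term ⇒ +0.272761;  D = +0.258854+0.085983i
d^3_{-2,3}: single k=5 term ⇒ +0.491859;  D = -0.476930+0.120261i
d^3_{-1,3}: single k=4 term ⇒ +0.572524;  D = +0.392795-0.416528i
d^3_{0,3}: single k=3 term ⇒ +0.486683;  D = -0.091137+0.478073i
d^3_{1,3}: single k=2 term ⇒ +0.310284;  D = -0.114899-0.288227i
d^3_{2,3}: single k=1 term ⇒ +0.144468;  D = +0.117264+0.084382i
d^3_{3,3}: single k=0 term ⇒ +0.043419;  D = -0.043351-0.002432i
Y_3^{m'}(θ=1.3887,φ=2.6725) and Σ D·Y over m':
  (+0.2589+0.0860i)·(-0.0646-0.3916i)  (-0.4769+0.1203i)·(+0.1058+0.1444i)  (+0.3928-0.4165i)·(+0.2370+0.1201i)  (-0.0911+0.4781i)·(-0.1917+0.0000i)  (-0.1149-0.2882i)·(-0.2370+0.1201i)  (+0.1173+0.0844i)·(+0.1058-0.1444i)  (-0.0434-0.0024i)·(+0.0646-0.3916i)
Y_3^3(R⁻¹ n̂) = +0.192405-0.242872i

Re=0.1924 Im=-0.2429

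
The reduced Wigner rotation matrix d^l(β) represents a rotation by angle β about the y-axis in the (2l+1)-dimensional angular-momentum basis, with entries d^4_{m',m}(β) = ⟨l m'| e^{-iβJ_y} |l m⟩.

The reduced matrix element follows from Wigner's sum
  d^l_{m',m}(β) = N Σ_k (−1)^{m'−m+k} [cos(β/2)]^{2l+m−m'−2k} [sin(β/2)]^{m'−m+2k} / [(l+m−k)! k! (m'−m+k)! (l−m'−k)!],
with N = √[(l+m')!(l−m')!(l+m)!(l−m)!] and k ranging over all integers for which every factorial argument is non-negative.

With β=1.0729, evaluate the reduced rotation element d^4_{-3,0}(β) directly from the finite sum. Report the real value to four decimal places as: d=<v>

d^4_{-3,0}(β=1.0729) via Wigner's sum:
c=cos(1.0729/2)=0.859528, s=sin(1.0729/2)=0.511088; N=√[1·5040·24·24]=1703.830978
k∈{3,4} keeps every argument non-negative
  k=3: (−1)^0·1703.8310/(144)·0.8595^5·0.5111^3 = +0.741058
  k=4: (−1)^1·1703.8310/(144)·0.8595^3·0.5111^5 = -0.262013
d^4_{-3,0}(1.0729) = +0.741058 -0.262013 = +0.479045

d=0.4790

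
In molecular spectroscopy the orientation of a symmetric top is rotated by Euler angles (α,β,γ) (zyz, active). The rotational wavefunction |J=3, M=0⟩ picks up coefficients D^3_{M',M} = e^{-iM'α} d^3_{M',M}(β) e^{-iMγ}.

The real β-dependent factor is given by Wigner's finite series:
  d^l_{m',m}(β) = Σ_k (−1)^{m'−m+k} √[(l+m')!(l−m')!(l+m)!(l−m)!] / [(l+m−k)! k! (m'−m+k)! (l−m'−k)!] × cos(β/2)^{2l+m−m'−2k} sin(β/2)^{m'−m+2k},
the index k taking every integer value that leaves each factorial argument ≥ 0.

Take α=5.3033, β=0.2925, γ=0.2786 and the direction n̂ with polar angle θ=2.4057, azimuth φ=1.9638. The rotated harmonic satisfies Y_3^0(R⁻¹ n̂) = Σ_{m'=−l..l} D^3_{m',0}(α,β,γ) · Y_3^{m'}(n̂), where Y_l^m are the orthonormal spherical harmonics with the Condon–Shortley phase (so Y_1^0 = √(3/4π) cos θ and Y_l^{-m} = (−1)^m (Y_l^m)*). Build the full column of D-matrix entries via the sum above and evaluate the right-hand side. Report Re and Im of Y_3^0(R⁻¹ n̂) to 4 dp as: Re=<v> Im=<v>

Need the full column D^3_{m',0} for m'=−3..3 at α=5.3033, β=0.2925, γ=0.2786.
cos(β/2)=0.989325, sin(β/2)=0.145729
d^3_{-3,0}: single k=3 term ⇒ +0.013402;  D = -0.013130-0.002688i
d^3_{-2,0}: k∈[2..3] ⇒ +0.111432 -0.002418 = +0.109014;  D = -0.041342-0.100870i
d^3_{-1,0}: k∈[1..3] ⇒ +0.478444 -0.031144 +0.000225 = +0.447526;  D = +0.249325-0.371640i
d^3_{0,0}: k∈[0..3] ⇒ +0.937632 -0.183101 +0.003973 -0.000010 = +0.758495;  D = +0.758495+0.000000i
d^3_{1,0}: k∈[0..2] ⇒ -0.478444 +0.031144 -0.000225 = -0.447526;  D = -0.249325-0.371640i
d^3_{2,0}: k∈[0..1] ⇒ +0.111432 -0.002418 = +0.109014;  D = -0.041342+0.100870i
d^3_{3,0}: single k=0 term ⇒ -0.013402;  D = +0.013130-0.002688i
Y_3^{m'}(θ=2.4057,φ=1.9638) and Σ D·Y over m':
  (-0.0131-0.0027i)·(+0.1166+0.0482i)  (-0.0413-0.1009i)·(+0.2412-0.2415i)  (+0.2493-0.3716i)·(-0.1451-0.3501i)  (+0.7585+0.0000i)·(+0.0699+0.0000i)  (-0.2493-0.3716i)·(+0.1451-0.3501i)  (-0.0413+0.1009i)·(+0.2412+0.2415i)  (+0.0131-0.0027i)·(-0.1166+0.0482i)
Y_3^0(R⁻¹ n̂) = -0.351025-0.000000i

Re=-0.3510 Im=0.0000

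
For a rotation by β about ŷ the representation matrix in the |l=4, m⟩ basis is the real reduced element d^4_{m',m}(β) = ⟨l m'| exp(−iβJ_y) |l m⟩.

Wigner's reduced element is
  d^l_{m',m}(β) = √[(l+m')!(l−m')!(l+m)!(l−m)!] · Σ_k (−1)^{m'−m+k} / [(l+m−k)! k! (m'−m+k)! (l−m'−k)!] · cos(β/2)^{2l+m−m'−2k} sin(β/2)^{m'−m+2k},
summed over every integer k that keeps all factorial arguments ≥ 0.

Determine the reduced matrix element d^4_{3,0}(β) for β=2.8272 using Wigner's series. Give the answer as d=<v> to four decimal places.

d=0.0416

d^4_{3,0}(β=2.8272) via Wigner's sum:
c=cos(2.8272/2)=0.156550, s=sin(2.8272/2)=0.987670; N=√[5040·1·24·24]=1703.830978
Admissible k: 0..1 (factorial args all ≥0)
  k=0: (−1)^3·1703.8310/(144)·0.1565^5·0.9877^3 = -0.001072
  k=1: (−1)^4·1703.8310/(144)·0.1565^3·0.9877^5 = +0.042666
d^4_{3,0}(2.8272) = -0.001072 +0.042666 = +0.041594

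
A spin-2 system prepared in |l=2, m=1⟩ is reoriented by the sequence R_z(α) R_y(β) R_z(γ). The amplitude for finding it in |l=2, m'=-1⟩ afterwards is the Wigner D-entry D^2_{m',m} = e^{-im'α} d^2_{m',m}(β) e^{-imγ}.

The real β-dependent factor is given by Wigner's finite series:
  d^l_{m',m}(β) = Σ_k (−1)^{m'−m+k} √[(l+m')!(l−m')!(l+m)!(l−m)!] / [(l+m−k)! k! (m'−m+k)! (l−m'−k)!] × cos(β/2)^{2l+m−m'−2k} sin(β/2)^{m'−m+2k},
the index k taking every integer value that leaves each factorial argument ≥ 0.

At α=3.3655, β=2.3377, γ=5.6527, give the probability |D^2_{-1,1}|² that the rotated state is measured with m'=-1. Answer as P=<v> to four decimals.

D^2_{-1,1}(3.3655,2.3377,5.6527) = e^{-i·-1·3.3655}·d^2_{-1,1}(2.3377)·e^{-i·1·5.6527}. Compute d first:
Half-angle: c=0.391210, s=0.920301. N=√(1·6·6·1)=6.000000
Admissible k: 2..3 (factorial args all ≥0)
  k=2: (−1)^0·6.0000/(2)·0.3912^2·0.9203^2 = +0.388868
  k=3: (−1)^1·6.0000/(6)·0.3912^0·0.9203^4 = -0.717332
d^2_{-1,1}(2.3377) = +0.388868 -0.717332 = -0.328464
|D^2_{-1,1}|² = |d^2_{-1,1}(β)|² = (-0.328464)² = 0.107889 (the z-rotation phases have unit modulus)

P=0.1079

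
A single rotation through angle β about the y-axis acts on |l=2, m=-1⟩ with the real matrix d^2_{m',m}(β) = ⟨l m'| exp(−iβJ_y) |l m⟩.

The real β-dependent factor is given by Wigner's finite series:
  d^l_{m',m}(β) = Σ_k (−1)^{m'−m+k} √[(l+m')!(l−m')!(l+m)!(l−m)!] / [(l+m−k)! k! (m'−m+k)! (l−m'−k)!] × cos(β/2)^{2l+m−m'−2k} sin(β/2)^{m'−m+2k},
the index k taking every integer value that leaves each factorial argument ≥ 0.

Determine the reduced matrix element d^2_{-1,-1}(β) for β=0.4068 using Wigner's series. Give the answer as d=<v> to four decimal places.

d=0.8026

d^2_{-1,-1}(β=0.4068) via Wigner's sum:
c=cos(0.4068/2)=0.979385, s=sin(0.4068/2)=0.202000; N=√[1·6·1·6]=6.000000
k∈{0,1} keeps every argument non-negative
  k=0: (−1)^0·6.0000/(6)·0.9794^4·0.2020^0 = +0.920057
  k=1: (−1)^1·6.0000/(2)·0.9794^2·0.2020^2 = -0.117418
d^2_{-1,-1}(0.4068) = +0.920057 -0.117418 = +0.802639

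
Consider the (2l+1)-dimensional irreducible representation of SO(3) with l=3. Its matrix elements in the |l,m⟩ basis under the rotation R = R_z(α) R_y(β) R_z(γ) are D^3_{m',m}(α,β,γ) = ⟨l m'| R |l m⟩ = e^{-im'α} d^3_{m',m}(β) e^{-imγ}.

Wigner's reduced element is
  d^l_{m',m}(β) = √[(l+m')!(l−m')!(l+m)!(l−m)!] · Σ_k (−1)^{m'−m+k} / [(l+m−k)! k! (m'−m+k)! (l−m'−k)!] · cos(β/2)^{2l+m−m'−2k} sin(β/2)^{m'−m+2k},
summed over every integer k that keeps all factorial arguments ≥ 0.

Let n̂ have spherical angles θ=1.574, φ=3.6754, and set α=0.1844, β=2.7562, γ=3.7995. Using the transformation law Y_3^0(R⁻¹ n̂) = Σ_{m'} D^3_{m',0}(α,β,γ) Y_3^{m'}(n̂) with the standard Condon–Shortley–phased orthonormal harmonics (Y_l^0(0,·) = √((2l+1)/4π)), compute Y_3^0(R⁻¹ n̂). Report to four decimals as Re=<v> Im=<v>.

Need the full column D^3_{m',0} for m'=−3..3 at α=0.1844, β=2.7562, γ=3.7995.
cos(β/2)=0.191506, sin(β/2)=0.981491
d^3_{-3,0}: single k=3 term ⇒ +0.029698;  D = +0.025268+0.015604i
d^3_{-2,0}: k∈[2..3] ⇒ +0.007097 -0.186411 = -0.179314;  D = -0.167257-0.064642i
d^3_{-1,0}: k∈[1..3] ⇒ +0.000876 -0.069011 +0.604235 = +0.536099;  D = +0.527011+0.098297i
d^3_{0,0}: k∈[0..3] ⇒ +0.000049 -0.011661 +0.306305 -0.893962 = -0.599269;  D = -0.599269+0.000000i
d^3_{1,0}: k∈[0..2] ⇒ -0.000876 +0.069011 -0.604235 = -0.536099;  D = -0.527011+0.098297i
d^3_{2,0}: k∈[0..1] ⇒ +0.007097 -0.186411 = -0.179314;  D = -0.167257+0.064642i
d^3_{3,0}: single k=0 term ⇒ -0.029698;  D = -0.025268+0.015604i
Y_3^{m'}(θ=1.574,φ=3.6754) and Σ D·Y over m':
  (+0.0253+0.0156i)·(+0.0128+0.4170i)  (-0.1673-0.0646i)·(-0.0016+0.0029i)  (+0.5270+0.0983i)·(+0.2782-0.1644i)  (-0.5993+0.0000i)·(+0.0036+0.0000i)  (-0.5270+0.0983i)·(-0.2782-0.1644i)  (-0.1673+0.0646i)·(-0.0016-0.0029i)  (-0.0253+0.0156i)·(-0.0128+0.4170i)
Y_3^0(R⁻¹ n̂) = +0.311938+0.000000i

Re=0.3119 Im=0.0000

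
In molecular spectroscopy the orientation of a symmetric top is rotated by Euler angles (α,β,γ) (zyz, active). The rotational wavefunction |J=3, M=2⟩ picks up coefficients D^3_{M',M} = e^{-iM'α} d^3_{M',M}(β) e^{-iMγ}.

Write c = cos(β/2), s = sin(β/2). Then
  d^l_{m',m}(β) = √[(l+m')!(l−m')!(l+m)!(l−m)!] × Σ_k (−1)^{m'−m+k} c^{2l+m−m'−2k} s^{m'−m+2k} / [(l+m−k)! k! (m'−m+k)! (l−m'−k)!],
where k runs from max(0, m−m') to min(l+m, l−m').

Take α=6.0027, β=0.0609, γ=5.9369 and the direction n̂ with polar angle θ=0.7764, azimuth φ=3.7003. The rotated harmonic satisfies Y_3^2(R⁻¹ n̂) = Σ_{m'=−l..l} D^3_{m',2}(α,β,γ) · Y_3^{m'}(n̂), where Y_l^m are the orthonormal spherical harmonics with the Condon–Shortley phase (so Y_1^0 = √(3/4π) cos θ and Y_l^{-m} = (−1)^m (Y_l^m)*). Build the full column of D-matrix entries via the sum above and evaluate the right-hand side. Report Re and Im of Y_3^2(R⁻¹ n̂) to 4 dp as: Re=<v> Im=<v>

Re=-0.2435 Im=0.2814

Need the full column D^3_{m',2} for m'=−3..3 at α=6.0027, β=0.0609, γ=5.9369.
cos(β/2)=0.999536, sin(β/2)=0.030445
d^3_{-3,2}: single k=5 term ⇒ +0.000000;  D = +0.000000-0.000000i
d^3_{-2,2}: k∈[4..5] ⇒ +0.000004 -0.000000 = +0.000004;  D = +0.000004+0.000001i
d^3_{-1,2}: k∈[3..4] ⇒ +0.000178 -0.000000 = +0.000178;  D = +0.000163+0.000071i
d^3_{0,2}: k∈[2..3] ⇒ +0.005068 -0.000005 = +0.005063;  D = +0.003896+0.003233i
d^3_{1,2}: k∈[1..2] ⇒ +0.096054 -0.000178 = +0.095875;  D = +0.053956+0.079251i
d^3_{2,2}: k∈[0..1] ⇒ +0.997222 -0.004626 = +0.992596;  D = +0.309650+0.943061i
d^3_{3,2}: single k=0 term ⇒ -0.074403;  D = -0.002735-0.074352i
Y_3^{m'}(θ=0.7764,φ=3.7003) and Σ D·Y over m':
  (+0.0000-0.0000i)·(+0.0151+0.1428i)  (+0.0000+0.0000i)·(+0.1568-0.3218i)  (+0.0002+0.0001i)·(-0.2967+0.1855i)  (+0.0039+0.0032i)·(-0.1211+0.0000i)  (+0.0540+0.0793i)·(+0.2967+0.1855i)  (+0.3097+0.9431i)·(+0.1568+0.3218i)  (-0.0027-0.0744i)·(-0.0151+0.1428i)
Y_3^2(R⁻¹ n̂) = -0.243522+0.281402i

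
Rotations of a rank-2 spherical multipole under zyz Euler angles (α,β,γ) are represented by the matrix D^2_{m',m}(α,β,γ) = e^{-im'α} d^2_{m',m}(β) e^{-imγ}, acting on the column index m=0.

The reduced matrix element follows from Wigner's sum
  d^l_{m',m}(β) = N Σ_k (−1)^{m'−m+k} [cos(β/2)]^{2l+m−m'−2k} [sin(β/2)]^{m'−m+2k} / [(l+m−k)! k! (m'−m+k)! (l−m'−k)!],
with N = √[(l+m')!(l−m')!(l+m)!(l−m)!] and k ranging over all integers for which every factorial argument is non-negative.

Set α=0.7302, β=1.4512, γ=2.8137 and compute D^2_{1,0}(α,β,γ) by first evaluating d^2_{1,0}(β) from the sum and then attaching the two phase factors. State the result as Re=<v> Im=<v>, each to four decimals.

Split into d^2_{1,0}(β=1.4512) × two z-phases.
With c≡cos(β/2)=0.748101 and s≡sin(β/2)=0.663584, N=[6·1·2·2]^{1/2}=4.898979
k: max(0,(0)−(1))=0 … min(2+(0),2−(1))=1
  k=0: (−1)^1·4.8990/(2)·0.7481^3·0.6636^1 = -0.680539
  k=1: (−1)^2·4.8990/(2)·0.7481^1·0.6636^3 = +0.535457
d^2_{1,0}(1.4512) = -0.680539 +0.535457 = -0.145082
D = (+0.745041-0.667019i)·(-0.145082)·(+1.000000+0.000000i) = -0.108092+0.096773i

Re=-0.1081 Im=0.0968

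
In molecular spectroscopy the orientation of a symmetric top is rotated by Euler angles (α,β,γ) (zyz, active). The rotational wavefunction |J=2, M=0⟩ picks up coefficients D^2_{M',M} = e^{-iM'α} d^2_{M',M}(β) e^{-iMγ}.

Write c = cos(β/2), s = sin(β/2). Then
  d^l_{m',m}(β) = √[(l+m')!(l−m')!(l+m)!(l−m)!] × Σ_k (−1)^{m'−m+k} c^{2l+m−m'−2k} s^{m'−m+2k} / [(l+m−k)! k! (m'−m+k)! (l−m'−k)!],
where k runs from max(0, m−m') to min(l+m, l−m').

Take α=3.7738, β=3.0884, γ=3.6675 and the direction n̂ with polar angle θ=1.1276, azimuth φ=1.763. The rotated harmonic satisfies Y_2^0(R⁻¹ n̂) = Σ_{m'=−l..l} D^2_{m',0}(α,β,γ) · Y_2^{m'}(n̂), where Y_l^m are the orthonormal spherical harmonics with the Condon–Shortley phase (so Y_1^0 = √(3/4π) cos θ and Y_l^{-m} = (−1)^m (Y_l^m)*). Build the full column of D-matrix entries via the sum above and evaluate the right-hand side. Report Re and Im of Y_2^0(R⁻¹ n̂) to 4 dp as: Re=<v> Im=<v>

Re=-0.1249 Im=0.0000

Need the full column D^2_{m',0} for m'=−2..2 at α=3.7738, β=3.0884, γ=3.6675.
cos(β/2)=0.026593, sin(β/2)=0.999646
d^2_{-2,0}: single k=2 term ⇒ +0.001731;  D = +0.000522+0.001650i
d^2_{-1,0}: k∈[1..2] ⇒ +0.000046 -0.065071 = -0.065025;  D = +0.052457+0.038425i
d^2_{0,0}: k∈[0..2] ⇒ +0.000001 -0.002827 +0.998586 = +0.995760;  D = +0.995760+0.000000i
d^2_{1,0}: k∈[0..1] ⇒ -0.000046 +0.065071 = +0.065025;  D = -0.052457+0.038425i
d^2_{2,0}: single k=0 term ⇒ +0.001731;  D = +0.000522-0.001650i
Y_2^{m'}(θ=1.1276,φ=1.763) and Σ D·Y over m':
  (+0.0005+0.0017i)·(-0.2922+0.1182i)  (+0.0525+0.0384i)·(-0.0572-0.2938i)  (+0.9958+0.0000i)·(-0.1414+0.0000i)  (-0.0525+0.0384i)·(+0.0572-0.2938i)  (+0.0005-0.0017i)·(-0.2922-0.1182i)
Y_2^0(R⁻¹ n̂) = -0.124913+0.000000i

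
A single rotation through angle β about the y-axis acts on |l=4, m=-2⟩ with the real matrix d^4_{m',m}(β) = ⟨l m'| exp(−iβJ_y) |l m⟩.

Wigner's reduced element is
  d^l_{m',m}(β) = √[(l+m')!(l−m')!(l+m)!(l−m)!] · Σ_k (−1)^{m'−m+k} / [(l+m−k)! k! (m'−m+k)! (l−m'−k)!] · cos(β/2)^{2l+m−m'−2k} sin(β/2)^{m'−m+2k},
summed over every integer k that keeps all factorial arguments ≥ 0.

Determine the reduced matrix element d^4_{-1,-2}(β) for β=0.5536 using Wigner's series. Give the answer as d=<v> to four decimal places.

d=-0.5462

d^4_{-1,-2}(β=0.5536) via Wigner's sum:
c=cos(0.5536/2)=0.961935, s=sin(0.5536/2)=0.273279; N=√[6·120·2·720]=1018.233765
The bounds max(0,m−m')=0 and min(l+m,l−m')=2 give 3 terms
  k=0: (−1)^1·1018.2338/(240)·0.9619^7·0.2733^1 = -0.883613
  k=1: (−1)^2·1018.2338/(48)·0.9619^5·0.2733^3 = +0.356576
  k=2: (−1)^3·1018.2338/(72)·0.9619^3·0.2733^5 = -0.019186
d^4_{-1,-2}(0.5536) = -0.883613 +0.356576 -0.019186 = -0.546222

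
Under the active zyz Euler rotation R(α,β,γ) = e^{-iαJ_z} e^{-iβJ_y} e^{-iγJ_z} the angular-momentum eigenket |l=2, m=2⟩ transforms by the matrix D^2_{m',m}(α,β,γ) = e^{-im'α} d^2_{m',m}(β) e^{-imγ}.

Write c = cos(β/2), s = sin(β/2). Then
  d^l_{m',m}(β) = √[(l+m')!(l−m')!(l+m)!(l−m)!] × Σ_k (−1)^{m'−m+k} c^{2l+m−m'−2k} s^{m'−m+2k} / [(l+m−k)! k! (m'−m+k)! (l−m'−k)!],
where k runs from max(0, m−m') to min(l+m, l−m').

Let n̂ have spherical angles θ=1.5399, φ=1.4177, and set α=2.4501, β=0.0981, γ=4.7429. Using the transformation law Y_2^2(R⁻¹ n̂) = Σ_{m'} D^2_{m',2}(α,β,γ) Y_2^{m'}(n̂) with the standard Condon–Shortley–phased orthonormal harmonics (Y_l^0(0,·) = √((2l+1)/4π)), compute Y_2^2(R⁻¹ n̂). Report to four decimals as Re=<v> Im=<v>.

Re=0.2053 Im=0.3242

Need the full column D^2_{m',2} for m'=−2..2 at α=2.4501, β=0.0981, γ=4.7429.
cos(β/2)=0.998797, sin(β/2)=0.049030
d^2_{-2,2}: single k=4 term ⇒ +0.000006;  D = -0.000001+0.000006i
d^2_{-1,2}: single k=3 term ⇒ +0.000235;  D = +0.000172-0.000161i
d^2_{0,2}: single k=2 term ⇒ +0.005874;  D = -0.005863+0.000358i
d^2_{1,2}: single k=1 term ⇒ +0.097707;  D = +0.078923+0.057601i
d^2_{2,2}: single k=0 term ⇒ +0.995198;  D = -0.245090-0.964546i
Y_2^{m'}(θ=1.5399,φ=1.4177) and Σ D·Y over m':
  (-0.0000+0.0000i)·(-0.3680-0.1163i)  (+0.0002-0.0002i)·(+0.0036-0.0236i)  (-0.0059+0.0004i)·(-0.3145+0.0000i)  (+0.0789+0.0576i)·(-0.0036-0.0236i)  (-0.2451-0.9645i)·(-0.3680+0.1163i)
Y_2^2(R⁻¹ n̂) = +0.205295+0.324212i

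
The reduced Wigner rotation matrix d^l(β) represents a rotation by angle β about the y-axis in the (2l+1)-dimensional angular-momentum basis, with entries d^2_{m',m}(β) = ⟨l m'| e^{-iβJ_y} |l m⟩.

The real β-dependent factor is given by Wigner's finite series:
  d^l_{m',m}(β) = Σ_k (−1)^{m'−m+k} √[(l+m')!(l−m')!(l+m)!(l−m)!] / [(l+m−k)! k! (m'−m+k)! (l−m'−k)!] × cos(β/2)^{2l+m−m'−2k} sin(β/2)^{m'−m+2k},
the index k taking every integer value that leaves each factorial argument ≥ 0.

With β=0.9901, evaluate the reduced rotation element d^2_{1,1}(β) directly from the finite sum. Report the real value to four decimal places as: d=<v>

d^2_{1,1}(β=0.9901) via Wigner's sum:
Half-angle: c=0.879945, s=0.475076. N=√(6·1·6·1)=6.000000
k∈{0,1} keeps every argument non-negative
  k=0: (−1)^0·6.0000/(6)·0.8799^4·0.4751^0 = +0.599545
  k=1: (−1)^1·6.0000/(2)·0.8799^2·0.4751^2 = -0.524273
d^2_{1,1}(0.9901) = +0.599545 -0.524273 = +0.075272

d=0.0753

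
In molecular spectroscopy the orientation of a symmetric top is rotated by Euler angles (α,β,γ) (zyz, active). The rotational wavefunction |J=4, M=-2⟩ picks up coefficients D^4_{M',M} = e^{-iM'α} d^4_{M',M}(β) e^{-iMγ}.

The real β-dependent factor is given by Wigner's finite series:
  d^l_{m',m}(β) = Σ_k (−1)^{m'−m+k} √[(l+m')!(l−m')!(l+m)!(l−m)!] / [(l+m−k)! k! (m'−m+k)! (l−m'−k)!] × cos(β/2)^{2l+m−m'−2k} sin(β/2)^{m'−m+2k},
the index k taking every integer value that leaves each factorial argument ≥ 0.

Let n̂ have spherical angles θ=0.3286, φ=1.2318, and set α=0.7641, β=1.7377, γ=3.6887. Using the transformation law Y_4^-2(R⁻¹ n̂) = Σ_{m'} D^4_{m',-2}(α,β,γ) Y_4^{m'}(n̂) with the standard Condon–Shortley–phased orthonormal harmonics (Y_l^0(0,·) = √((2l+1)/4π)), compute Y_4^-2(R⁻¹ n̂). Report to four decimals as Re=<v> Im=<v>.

Re=-0.0529 Im=-0.2873

Need the full column D^4_{m',-2} for m'=−4..4 at α=0.7641, β=1.7377, γ=3.6887.
cos(β/2)=0.645705, sin(β/2)=0.763587
d^4_{-4,-2}: single k=2 term ⇒ +0.223615;  D = -0.119117-0.189248i
d^4_{-3,-2}: k∈[1..2] ⇒ +0.133709 -0.560960 = -0.427250;  D = +0.414500+0.103600i
d^4_{-2,-2}: k∈[0..2] ⇒ +0.030219 -0.507111 +0.886466 = +0.409573;  D = -0.355602+0.203216i
d^4_{-1,-2}: k∈[0..2] ⇒ -0.151612 +1.060114 -0.988348 = -0.079846;  D = +0.022642-0.076568i
d^4_{0,-2}: k∈[0..2] ⇒ +0.400907 -1.495067 +0.784044 = -0.310116;  D = -0.142264-0.275559i
d^4_{1,-2}: k∈[0..2] ⇒ -0.706743 +1.482522 -0.414648 = +0.361131;  D = +0.341632+0.117061i
d^4_{2,-2}: k∈[0..2] ⇒ +0.886466 -0.991746 +0.115576 = +0.010296;  D = +0.009341-0.004329i
d^4_{3,-2}: k∈[0..1] ⇒ -0.784477 +0.365685 = -0.418792;  D = -0.152500+0.390039i
d^4_{4,-2}: single k=0 term ⇒ +0.437319;  D = -0.166825-0.404249i
Y_4^{m'}(θ=0.3286,φ=1.2318) and Σ D·Y over m':
  (-0.1191-0.1892i)·(+0.0010+0.0047i)  (+0.4145+0.1036i)·(-0.0339+0.0209i)  (-0.3556+0.2032i)·(-0.1430-0.1152i)  (+0.0226-0.0766i)·(+0.1572-0.4458i)  (-0.1423-0.2756i)·(+0.4458+0.0000i)  (+0.3416+0.1171i)·(-0.1572-0.4458i)  (+0.0093-0.0043i)·(-0.1430+0.1152i)  (-0.1525+0.3900i)·(+0.0339+0.0209i)  (-0.1668-0.4042i)·(+0.0010-0.0047i)
Y_4^-2(R⁻¹ n̂) = -0.052915-0.287256i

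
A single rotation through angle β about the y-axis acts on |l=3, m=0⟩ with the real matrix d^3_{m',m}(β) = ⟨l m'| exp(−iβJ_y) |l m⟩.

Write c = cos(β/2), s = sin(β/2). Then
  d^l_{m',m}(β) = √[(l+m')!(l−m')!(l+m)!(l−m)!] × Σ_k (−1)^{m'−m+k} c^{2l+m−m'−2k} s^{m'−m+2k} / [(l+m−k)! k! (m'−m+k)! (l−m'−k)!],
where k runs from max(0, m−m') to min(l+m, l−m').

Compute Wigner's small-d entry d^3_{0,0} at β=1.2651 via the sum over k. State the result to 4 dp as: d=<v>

d^3_{0,0}(β=1.2651) via Wigner's sum:
Half-angle: c=0.806523, s=0.591203. N=√(6·6·6·6)=36.000000
Admissible k: 0..3 (factorial args all ≥0)
  k=0: (−1)^0·36.0000/(36)·0.8065^6·0.5912^0 = +0.275232
  k=1: (−1)^1·36.0000/(4)·0.8065^4·0.5912^2 = -1.331013
  k=2: (−1)^2·36.0000/(4)·0.8065^2·0.5912^4 = +0.715193
  k=3: (−1)^3·36.0000/(36)·0.8065^0·0.5912^6 = -0.042699
d^3_{0,0}(1.2651) = +0.275232 -1.331013 +0.715193 -0.042699 = -0.383288

d=-0.3833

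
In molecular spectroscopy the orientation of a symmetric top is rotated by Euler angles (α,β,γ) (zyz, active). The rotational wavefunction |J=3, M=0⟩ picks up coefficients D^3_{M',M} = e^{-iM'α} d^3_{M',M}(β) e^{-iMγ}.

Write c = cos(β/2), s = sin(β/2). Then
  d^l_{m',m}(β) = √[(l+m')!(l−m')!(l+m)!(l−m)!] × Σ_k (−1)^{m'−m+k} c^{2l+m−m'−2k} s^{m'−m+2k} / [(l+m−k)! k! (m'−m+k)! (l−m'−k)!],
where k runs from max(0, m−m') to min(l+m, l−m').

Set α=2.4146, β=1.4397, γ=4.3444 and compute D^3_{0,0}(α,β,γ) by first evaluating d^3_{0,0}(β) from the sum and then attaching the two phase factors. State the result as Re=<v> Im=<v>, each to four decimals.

D^3_{0,0}(2.4146,1.4397,4.3444) = e^{-i·0·2.4146}·d^3_{0,0}(1.4397)·e^{-i·0·4.3444}. Compute d first:
Half-angle: c=0.751905, s=0.659272. N=√(6·6·6·6)=36.000000
Admissible k: 0..3 (factorial args all ≥0)
  k=0: (−1)^0·36.0000/(36)·0.7519^6·0.6593^0 = +0.180708
  k=1: (−1)^1·36.0000/(4)·0.7519^4·0.6593^2 = -1.250324
  k=2: (−1)^2·36.0000/(4)·0.7519^2·0.6593^4 = +0.961228
  k=3: (−1)^3·36.0000/(36)·0.7519^0·0.6593^6 = -0.082108
d^3_{0,0}(1.4397) = +0.180708 -1.250324 +0.961228 -0.082108 = -0.190497
D = (+1.000000+0.000000i)·(-0.190497)·(+1.000000+0.000000i) = -0.190497+0.000000i

Re=-0.1905 Im=0.0000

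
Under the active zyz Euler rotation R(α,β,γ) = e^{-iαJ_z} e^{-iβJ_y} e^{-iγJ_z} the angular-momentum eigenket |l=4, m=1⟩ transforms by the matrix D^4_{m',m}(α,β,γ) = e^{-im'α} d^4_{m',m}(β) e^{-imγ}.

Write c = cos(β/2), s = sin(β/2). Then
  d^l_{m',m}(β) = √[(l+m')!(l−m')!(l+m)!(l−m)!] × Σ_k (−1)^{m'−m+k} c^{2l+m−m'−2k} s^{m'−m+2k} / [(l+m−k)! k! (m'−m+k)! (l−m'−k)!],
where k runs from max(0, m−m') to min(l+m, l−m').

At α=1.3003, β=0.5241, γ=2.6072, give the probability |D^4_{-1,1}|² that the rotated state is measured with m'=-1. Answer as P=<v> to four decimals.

P=0.1862

D^4_{-1,1}(1.3003,0.5241,2.6072) = e^{-i·-1·1.3003}·d^4_{-1,1}(0.5241)·e^{-i·1·2.6072}. Compute d first:
c=cos(0.5241/2)=0.965861, s=sin(0.5241/2)=0.259061; N=√[6·120·120·6]=720.000000
k: max(0,(1)−(-1))=2 … min(4+(1),4−(-1))=5
  k=2: (−1)^0·720.0000/(72)·0.9659^6·0.2591^2 = +0.544869
  k=3: (−1)^1·720.0000/(24)·0.9659^4·0.2591^4 = -0.117595
  k=4: (−1)^2·720.0000/(48)·0.9659^2·0.2591^6 = +0.004230
  k=5: (−1)^3·720.0000/(720)·0.9659^0·0.2591^8 = -0.000020
d^4_{-1,1}(0.5241) = +0.544869 -0.117595 +0.004230 -0.000020 = +0.431484
|D^4_{-1,1}|² = |d^4_{-1,1}(β)|² = (+0.431484)² = 0.186178 (the z-rotation phases have unit modulus)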